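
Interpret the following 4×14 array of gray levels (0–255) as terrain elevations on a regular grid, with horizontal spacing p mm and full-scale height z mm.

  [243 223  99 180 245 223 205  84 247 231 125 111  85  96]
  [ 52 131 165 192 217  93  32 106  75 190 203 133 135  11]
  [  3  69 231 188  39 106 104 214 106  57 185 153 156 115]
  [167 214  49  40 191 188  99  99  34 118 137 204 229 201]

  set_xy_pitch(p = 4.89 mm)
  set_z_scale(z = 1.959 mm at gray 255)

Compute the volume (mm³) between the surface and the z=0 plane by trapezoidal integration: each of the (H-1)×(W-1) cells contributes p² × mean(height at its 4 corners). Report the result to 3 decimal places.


987.807

height_mm = gray/255 × 1.959; cell vol = 4.89² × mean(4 corners)
unit = 4.89² × 1.959 / (4×255) = 0.0459253 mm³ per gray-sum
row 0: Σ corner-gray over 13 cells = 7862  → 361.0647
row 1: Σ corner-gray over 13 cells = 6741  → 309.5824
row 2: Σ corner-gray over 13 cells = 6906  → 317.1601
Σ rows: total corner-gray = 21509  → 987.8072 mm³


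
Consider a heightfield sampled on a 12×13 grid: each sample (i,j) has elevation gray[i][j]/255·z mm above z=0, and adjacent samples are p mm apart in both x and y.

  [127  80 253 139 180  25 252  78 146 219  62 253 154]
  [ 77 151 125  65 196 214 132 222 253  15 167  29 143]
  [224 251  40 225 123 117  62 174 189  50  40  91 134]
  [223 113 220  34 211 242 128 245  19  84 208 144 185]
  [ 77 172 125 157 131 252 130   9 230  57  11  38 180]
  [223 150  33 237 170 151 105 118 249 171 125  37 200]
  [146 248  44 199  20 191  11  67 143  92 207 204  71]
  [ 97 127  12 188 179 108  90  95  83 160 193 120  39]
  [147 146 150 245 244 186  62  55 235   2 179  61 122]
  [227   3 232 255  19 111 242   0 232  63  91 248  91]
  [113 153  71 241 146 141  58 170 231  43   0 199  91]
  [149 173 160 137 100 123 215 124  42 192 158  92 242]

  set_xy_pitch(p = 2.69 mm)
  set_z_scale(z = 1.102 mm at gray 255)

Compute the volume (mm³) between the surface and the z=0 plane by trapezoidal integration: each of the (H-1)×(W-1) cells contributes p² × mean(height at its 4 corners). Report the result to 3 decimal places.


559.960

height_mm = gray/255 × 1.102; cell vol = 2.69² × mean(4 corners)
unit = 2.69² × 1.102 / (4×255) = 0.00781783 mm³ per gray-sum
row 0: Σ corner-gray over 12 cells = 7013  → 54.8264
row 1: Σ corner-gray over 12 cells = 6440  → 50.3468
row 2: Σ corner-gray over 12 cells = 6786  → 53.0518
row 3: Σ corner-gray over 12 cells = 6585  → 51.4804
row 4: Σ corner-gray over 12 cells = 6396  → 50.0028
row 5: Σ corner-gray over 12 cells = 6584  → 51.4726
row 6: Σ corner-gray over 12 cells = 5915  → 46.2424
row 7: Σ corner-gray over 12 cells = 6245  → 48.8223
row 8: Σ corner-gray over 12 cells = 6709  → 52.4498
row 9: Σ corner-gray over 12 cells = 6420  → 50.1904
row 10: Σ corner-gray over 12 cells = 6533  → 51.0739
Σ rows: total corner-gray = 71626  → 559.9596 mm³


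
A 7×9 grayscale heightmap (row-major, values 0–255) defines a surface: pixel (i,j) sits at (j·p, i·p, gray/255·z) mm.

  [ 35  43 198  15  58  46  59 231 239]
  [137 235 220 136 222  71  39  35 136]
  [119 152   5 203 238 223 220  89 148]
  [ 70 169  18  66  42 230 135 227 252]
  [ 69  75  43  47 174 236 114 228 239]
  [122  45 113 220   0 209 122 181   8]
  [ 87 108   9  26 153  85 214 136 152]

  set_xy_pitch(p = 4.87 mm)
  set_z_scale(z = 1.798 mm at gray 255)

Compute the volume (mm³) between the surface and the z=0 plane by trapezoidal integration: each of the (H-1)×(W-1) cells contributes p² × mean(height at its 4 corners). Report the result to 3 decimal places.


1045.297

height_mm = gray/255 × 1.798; cell vol = 4.87² × mean(4 corners)
unit = 4.87² × 1.798 / (4×255) = 0.0418068 mm³ per gray-sum
row 0: Σ corner-gray over 8 cells = 3763  → 157.3192
row 1: Σ corner-gray over 8 cells = 4716  → 197.1611
row 2: Σ corner-gray over 8 cells = 4623  → 193.2731
row 3: Σ corner-gray over 8 cells = 4238  → 177.1774
row 4: Σ corner-gray over 8 cells = 4052  → 169.4014
row 5: Σ corner-gray over 8 cells = 3611  → 150.9645
Σ rows: total corner-gray = 25003  → 1045.2967 mm³


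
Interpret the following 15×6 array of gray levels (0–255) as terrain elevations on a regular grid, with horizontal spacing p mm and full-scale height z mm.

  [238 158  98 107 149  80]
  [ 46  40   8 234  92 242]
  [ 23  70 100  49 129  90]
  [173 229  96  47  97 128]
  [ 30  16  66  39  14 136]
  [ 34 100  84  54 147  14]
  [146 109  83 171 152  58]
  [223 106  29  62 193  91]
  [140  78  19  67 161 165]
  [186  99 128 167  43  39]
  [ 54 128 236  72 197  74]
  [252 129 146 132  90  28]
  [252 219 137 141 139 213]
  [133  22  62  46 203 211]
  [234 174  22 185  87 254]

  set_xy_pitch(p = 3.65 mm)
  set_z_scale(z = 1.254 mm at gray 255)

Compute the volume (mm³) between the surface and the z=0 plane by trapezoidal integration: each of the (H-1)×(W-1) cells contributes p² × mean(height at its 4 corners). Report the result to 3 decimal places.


height_mm = gray/255 × 1.254; cell vol = 3.65² × mean(4 corners)
unit = 3.65² × 1.254 / (4×255) = 0.0163788 mm³ per gray-sum
row 0: Σ corner-gray over 5 cells = 2378  → 38.9489
row 1: Σ corner-gray over 5 cells = 1845  → 30.2190
row 2: Σ corner-gray over 5 cells = 2048  → 33.5439
row 3: Σ corner-gray over 5 cells = 1675  → 27.4346
row 4: Σ corner-gray over 5 cells = 1254  → 20.5391
row 5: Σ corner-gray over 5 cells = 2052  → 33.6094
row 6: Σ corner-gray over 5 cells = 2328  → 38.1299
row 7: Σ corner-gray over 5 cells = 2049  → 33.5602
row 8: Σ corner-gray over 5 cells = 2054  → 33.6421
row 9: Σ corner-gray over 5 cells = 2493  → 40.8324
row 10: Σ corner-gray over 5 cells = 2668  → 43.6987
row 11: Σ corner-gray over 5 cells = 3011  → 49.3167
row 12: Σ corner-gray over 5 cells = 2747  → 44.9927
row 13: Σ corner-gray over 5 cells = 2434  → 39.8661
Σ rows: total corner-gray = 31036  → 508.3336 mm³

508.334


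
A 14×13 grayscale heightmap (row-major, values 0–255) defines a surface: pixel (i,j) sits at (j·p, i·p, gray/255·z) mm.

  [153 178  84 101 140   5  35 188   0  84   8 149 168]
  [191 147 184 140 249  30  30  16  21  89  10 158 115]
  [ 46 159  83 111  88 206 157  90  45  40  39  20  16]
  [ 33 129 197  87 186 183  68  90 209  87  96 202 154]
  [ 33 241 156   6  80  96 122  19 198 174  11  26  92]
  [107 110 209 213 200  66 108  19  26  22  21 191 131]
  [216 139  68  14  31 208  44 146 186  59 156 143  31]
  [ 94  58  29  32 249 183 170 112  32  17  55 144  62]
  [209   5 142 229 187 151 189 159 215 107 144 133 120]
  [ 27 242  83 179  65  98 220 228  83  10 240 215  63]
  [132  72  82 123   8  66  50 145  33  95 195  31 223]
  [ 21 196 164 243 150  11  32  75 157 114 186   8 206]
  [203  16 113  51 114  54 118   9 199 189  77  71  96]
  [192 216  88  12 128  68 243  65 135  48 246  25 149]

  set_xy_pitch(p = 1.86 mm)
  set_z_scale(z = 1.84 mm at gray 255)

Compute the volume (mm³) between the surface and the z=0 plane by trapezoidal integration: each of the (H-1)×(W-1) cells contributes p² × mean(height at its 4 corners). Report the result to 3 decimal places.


height_mm = gray/255 × 1.84; cell vol = 1.86² × mean(4 corners)
unit = 1.86² × 1.84 / (4×255) = 0.00624085 mm³ per gray-sum
row 0: Σ corner-gray over 12 cells = 4719  → 29.4506
row 1: Σ corner-gray over 12 cells = 4592  → 28.6580
row 2: Σ corner-gray over 12 cells = 5393  → 33.6569
row 3: Σ corner-gray over 12 cells = 5638  → 35.1859
row 4: Σ corner-gray over 12 cells = 4991  → 31.1481
row 5: Σ corner-gray over 12 cells = 5243  → 32.7208
row 6: Σ corner-gray over 12 cells = 4953  → 30.9109
row 7: Σ corner-gray over 12 cells = 5969  → 37.2516
row 8: Σ corner-gray over 12 cells = 7067  → 44.1041
row 9: Σ corner-gray over 12 cells = 5571  → 34.7678
row 10: Σ corner-gray over 12 cells = 5054  → 31.5412
row 11: Σ corner-gray over 12 cells = 5220  → 32.5772
row 12: Σ corner-gray over 12 cells = 5210  → 32.5148
Σ rows: total corner-gray = 69620  → 434.4878 mm³

434.488


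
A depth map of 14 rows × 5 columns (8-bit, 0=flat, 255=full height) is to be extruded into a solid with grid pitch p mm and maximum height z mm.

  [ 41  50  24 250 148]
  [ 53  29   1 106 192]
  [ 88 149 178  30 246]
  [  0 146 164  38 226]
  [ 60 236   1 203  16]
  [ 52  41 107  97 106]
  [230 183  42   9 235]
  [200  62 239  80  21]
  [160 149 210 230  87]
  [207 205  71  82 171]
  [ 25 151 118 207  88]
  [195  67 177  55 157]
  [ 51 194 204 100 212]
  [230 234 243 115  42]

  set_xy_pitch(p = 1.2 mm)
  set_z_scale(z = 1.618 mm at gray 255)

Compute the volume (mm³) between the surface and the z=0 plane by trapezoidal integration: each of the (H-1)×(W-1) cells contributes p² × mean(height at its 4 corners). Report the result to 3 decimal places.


59.146

height_mm = gray/255 × 1.618; cell vol = 1.2² × mean(4 corners)
unit = 1.2² × 1.618 / (4×255) = 0.00228424 mm³ per gray-sum
row 0: Σ corner-gray over 4 cells = 1354  → 3.0929
row 1: Σ corner-gray over 4 cells = 1565  → 3.5748
row 2: Σ corner-gray over 4 cells = 1970  → 4.4999
row 3: Σ corner-gray over 4 cells = 1878  → 4.2898
row 4: Σ corner-gray over 4 cells = 1604  → 3.6639
row 5: Σ corner-gray over 4 cells = 1581  → 3.6114
row 6: Σ corner-gray over 4 cells = 1916  → 4.3766
row 7: Σ corner-gray over 4 cells = 2408  → 5.5004
row 8: Σ corner-gray over 4 cells = 2519  → 5.7540
row 9: Σ corner-gray over 4 cells = 2159  → 4.9317
row 10: Σ corner-gray over 4 cells = 2015  → 4.6027
row 11: Σ corner-gray over 4 cells = 2209  → 5.0459
row 12: Σ corner-gray over 4 cells = 2715  → 6.2017
Σ rows: total corner-gray = 25893  → 59.1457 mm³


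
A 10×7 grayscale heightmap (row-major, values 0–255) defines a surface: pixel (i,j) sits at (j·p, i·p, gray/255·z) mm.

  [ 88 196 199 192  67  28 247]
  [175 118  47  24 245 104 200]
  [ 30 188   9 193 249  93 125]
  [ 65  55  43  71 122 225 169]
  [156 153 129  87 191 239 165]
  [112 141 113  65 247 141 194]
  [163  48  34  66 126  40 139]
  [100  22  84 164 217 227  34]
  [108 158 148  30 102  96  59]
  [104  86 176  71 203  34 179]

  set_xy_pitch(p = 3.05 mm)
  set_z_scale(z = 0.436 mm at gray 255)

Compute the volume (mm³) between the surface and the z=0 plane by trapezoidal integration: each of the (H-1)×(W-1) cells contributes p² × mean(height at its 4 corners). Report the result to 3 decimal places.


height_mm = gray/255 × 0.436; cell vol = 3.05² × mean(4 corners)
unit = 3.05² × 0.436 / (4×255) = 0.00397636 mm³ per gray-sum
row 0: Σ corner-gray over 6 cells = 3150  → 12.5255
row 1: Σ corner-gray over 6 cells = 3070  → 12.2074
row 2: Σ corner-gray over 6 cells = 2885  → 11.4718
row 3: Σ corner-gray over 6 cells = 3185  → 12.6647
row 4: Σ corner-gray over 6 cells = 3639  → 14.4700
row 5: Σ corner-gray over 6 cells = 2650  → 10.5374
row 6: Σ corner-gray over 6 cells = 2492  → 9.9091
row 7: Σ corner-gray over 6 cells = 2797  → 11.1219
row 8: Σ corner-gray over 6 cells = 2658  → 10.5692
Σ rows: total corner-gray = 26526  → 105.4770 mm³

105.477


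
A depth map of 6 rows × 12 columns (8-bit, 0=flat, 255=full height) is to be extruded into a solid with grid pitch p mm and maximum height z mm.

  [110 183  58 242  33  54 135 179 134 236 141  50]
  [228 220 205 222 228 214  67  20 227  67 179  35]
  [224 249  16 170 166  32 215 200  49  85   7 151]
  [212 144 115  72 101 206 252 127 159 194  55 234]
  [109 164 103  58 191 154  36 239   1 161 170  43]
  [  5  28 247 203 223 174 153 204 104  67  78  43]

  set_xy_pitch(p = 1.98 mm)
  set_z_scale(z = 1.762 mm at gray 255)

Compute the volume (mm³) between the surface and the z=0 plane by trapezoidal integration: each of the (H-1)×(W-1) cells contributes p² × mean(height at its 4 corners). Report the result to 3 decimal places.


207.178

height_mm = gray/255 × 1.762; cell vol = 1.98² × mean(4 corners)
unit = 1.98² × 1.762 / (4×255) = 0.0067723 mm³ per gray-sum
row 0: Σ corner-gray over 11 cells = 6511  → 44.0944
row 1: Σ corner-gray over 11 cells = 6314  → 42.7603
row 2: Σ corner-gray over 11 cells = 6049  → 40.9656
row 3: Σ corner-gray over 11 cells = 6002  → 40.6473
row 4: Σ corner-gray over 11 cells = 5716  → 38.7105
Σ rows: total corner-gray = 30592  → 207.1782 mm³


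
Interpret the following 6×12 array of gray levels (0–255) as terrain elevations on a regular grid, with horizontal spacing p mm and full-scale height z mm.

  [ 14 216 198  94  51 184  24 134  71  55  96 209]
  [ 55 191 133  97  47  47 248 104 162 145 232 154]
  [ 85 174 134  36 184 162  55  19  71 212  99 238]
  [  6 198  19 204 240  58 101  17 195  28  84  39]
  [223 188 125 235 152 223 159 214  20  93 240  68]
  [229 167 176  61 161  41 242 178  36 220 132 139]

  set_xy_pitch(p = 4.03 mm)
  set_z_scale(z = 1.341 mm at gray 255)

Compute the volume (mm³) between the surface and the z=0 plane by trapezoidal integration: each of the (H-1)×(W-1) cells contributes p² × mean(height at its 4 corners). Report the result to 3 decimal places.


height_mm = gray/255 × 1.341; cell vol = 4.03² × mean(4 corners)
unit = 4.03² × 1.341 / (4×255) = 0.021352 mm³ per gray-sum
row 0: Σ corner-gray over 11 cells = 5490  → 117.2225
row 1: Σ corner-gray over 11 cells = 5636  → 120.3399
row 2: Σ corner-gray over 11 cells = 4948  → 105.6497
row 3: Σ corner-gray over 11 cells = 5922  → 126.4466
row 4: Σ corner-gray over 11 cells = 6785  → 144.8734
Σ rows: total corner-gray = 28781  → 614.5321 mm³

614.532


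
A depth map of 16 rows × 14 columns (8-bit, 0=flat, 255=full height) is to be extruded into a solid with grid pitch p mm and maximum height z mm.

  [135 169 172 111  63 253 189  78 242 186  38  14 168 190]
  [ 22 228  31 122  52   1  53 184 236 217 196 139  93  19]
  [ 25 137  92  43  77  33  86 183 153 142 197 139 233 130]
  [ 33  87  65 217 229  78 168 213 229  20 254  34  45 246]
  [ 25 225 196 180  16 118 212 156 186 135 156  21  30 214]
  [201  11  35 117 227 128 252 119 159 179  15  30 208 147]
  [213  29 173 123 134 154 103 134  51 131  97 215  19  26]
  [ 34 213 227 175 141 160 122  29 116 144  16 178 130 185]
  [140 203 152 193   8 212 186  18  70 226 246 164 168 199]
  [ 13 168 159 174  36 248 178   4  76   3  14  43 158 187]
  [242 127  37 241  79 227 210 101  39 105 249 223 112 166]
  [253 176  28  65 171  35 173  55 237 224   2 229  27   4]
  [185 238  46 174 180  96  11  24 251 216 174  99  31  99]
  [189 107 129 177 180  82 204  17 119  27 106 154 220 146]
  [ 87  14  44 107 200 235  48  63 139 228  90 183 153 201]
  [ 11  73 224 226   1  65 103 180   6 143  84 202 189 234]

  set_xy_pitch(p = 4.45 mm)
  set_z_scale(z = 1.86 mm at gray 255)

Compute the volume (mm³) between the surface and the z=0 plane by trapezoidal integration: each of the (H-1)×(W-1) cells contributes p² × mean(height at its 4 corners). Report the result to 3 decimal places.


3643.327

height_mm = gray/255 × 1.86; cell vol = 4.45² × mean(4 corners)
unit = 4.45² × 1.86 / (4×255) = 0.0361104 mm³ per gray-sum
row 0: Σ corner-gray over 13 cells = 6836  → 246.8510
row 1: Σ corner-gray over 13 cells = 6330  → 228.5791
row 2: Σ corner-gray over 13 cells = 6742  → 243.4566
row 3: Σ corner-gray over 13 cells = 7058  → 254.8675
row 4: Σ corner-gray over 13 cells = 6809  → 245.8760
row 5: Σ corner-gray over 13 cells = 6273  → 226.5208
row 6: Σ corner-gray over 13 cells = 6486  → 234.2123
row 7: Σ corner-gray over 13 cells = 7552  → 272.7061
row 8: Σ corner-gray over 13 cells = 6753  → 243.8538
row 9: Σ corner-gray over 13 cells = 6630  → 239.4122
row 10: Σ corner-gray over 13 cells = 7009  → 253.0981
row 11: Σ corner-gray over 13 cells = 6465  → 233.4540
row 12: Σ corner-gray over 13 cells = 6743  → 243.4927
row 13: Σ corner-gray over 13 cells = 6675  → 241.0372
row 14: Σ corner-gray over 13 cells = 6533  → 235.9095
Σ rows: total corner-gray = 100894  → 3643.3269 mm³


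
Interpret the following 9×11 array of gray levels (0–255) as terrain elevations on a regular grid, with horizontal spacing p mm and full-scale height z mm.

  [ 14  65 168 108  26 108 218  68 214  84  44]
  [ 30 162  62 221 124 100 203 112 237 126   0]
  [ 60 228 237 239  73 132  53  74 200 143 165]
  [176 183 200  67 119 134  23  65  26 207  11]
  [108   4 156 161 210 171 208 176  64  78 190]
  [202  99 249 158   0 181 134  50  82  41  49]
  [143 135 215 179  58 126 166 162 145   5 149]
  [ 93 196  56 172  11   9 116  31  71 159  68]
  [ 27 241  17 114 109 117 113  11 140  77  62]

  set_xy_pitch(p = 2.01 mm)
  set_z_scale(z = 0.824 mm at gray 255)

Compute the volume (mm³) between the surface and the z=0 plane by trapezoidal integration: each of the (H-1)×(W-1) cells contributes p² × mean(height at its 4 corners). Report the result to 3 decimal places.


127.179

height_mm = gray/255 × 0.824; cell vol = 2.01² × mean(4 corners)
unit = 2.01² × 0.824 / (4×255) = 0.00326377 mm³ per gray-sum
row 0: Σ corner-gray over 10 cells = 4900  → 15.9925
row 1: Σ corner-gray over 10 cells = 5707  → 18.6263
row 2: Σ corner-gray over 10 cells = 5218  → 17.0303
row 3: Σ corner-gray over 10 cells = 4989  → 16.2829
row 4: Σ corner-gray over 10 cells = 4993  → 16.2960
row 5: Σ corner-gray over 10 cells = 4913  → 16.0349
row 6: Σ corner-gray over 10 cells = 4477  → 14.6119
row 7: Σ corner-gray over 10 cells = 3770  → 12.3044
Σ rows: total corner-gray = 38967  → 127.1792 mm³


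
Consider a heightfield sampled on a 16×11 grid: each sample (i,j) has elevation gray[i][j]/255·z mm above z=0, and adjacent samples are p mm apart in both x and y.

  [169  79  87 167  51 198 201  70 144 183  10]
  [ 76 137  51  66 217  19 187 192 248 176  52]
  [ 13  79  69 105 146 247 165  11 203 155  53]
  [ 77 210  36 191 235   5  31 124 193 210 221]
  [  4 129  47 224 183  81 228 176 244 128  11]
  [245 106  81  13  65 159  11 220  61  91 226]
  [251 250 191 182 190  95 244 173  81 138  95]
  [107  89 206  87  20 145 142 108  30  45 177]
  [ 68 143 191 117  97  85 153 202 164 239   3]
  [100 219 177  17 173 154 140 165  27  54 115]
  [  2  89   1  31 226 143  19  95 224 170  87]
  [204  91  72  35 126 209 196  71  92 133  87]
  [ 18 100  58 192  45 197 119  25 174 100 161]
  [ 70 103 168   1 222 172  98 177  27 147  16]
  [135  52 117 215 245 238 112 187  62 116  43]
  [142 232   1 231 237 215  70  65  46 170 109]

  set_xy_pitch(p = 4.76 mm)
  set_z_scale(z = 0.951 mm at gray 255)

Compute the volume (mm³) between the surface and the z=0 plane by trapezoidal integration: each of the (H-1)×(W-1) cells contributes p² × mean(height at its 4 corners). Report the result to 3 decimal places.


1611.364

height_mm = gray/255 × 0.951; cell vol = 4.76² × mean(4 corners)
unit = 4.76² × 0.951 / (4×255) = 0.0211249 mm³ per gray-sum
row 0: Σ corner-gray over 10 cells = 5253  → 110.9690
row 1: Σ corner-gray over 10 cells = 5140  → 108.5819
row 2: Σ corner-gray over 10 cells = 5194  → 109.7226
row 3: Σ corner-gray over 10 cells = 5663  → 119.6302
row 4: Σ corner-gray over 10 cells = 4980  → 105.2019
row 5: Σ corner-gray over 10 cells = 5519  → 116.5882
row 6: Σ corner-gray over 10 cells = 5462  → 115.3841
row 7: Σ corner-gray over 10 cells = 4881  → 103.1105
row 8: Σ corner-gray over 10 cells = 5320  → 112.3844
row 9: Σ corner-gray over 10 cells = 4552  → 96.1605
row 10: Σ corner-gray over 10 cells = 4426  → 93.4987
row 11: Σ corner-gray over 10 cells = 4540  → 95.9070
row 12: Σ corner-gray over 10 cells = 4515  → 95.3788
row 13: Σ corner-gray over 10 cells = 5182  → 109.4691
row 14: Σ corner-gray over 10 cells = 5651  → 119.3767
Σ rows: total corner-gray = 76278  → 1611.3636 mm³


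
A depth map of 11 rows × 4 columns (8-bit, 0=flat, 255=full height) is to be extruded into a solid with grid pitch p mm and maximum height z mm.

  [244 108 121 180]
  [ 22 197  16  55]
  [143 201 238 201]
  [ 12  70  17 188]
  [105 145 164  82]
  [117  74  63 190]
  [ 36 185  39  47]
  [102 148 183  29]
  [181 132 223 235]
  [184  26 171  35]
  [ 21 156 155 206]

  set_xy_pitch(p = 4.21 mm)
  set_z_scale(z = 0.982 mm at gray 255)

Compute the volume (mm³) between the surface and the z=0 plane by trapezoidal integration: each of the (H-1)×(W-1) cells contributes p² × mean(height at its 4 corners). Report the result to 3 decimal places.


height_mm = gray/255 × 0.982; cell vol = 4.21² × mean(4 corners)
unit = 4.21² × 0.982 / (4×255) = 0.0170638 mm³ per gray-sum
row 0: Σ corner-gray over 3 cells = 1385  → 23.6333
row 1: Σ corner-gray over 3 cells = 1725  → 29.4350
row 2: Σ corner-gray over 3 cells = 1596  → 27.2338
row 3: Σ corner-gray over 3 cells = 1179  → 20.1182
row 4: Σ corner-gray over 3 cells = 1386  → 23.6504
row 5: Σ corner-gray over 3 cells = 1112  → 18.9749
row 6: Σ corner-gray over 3 cells = 1324  → 22.5925
row 7: Σ corner-gray over 3 cells = 1919  → 32.7454
row 8: Σ corner-gray over 3 cells = 1739  → 29.6739
row 9: Σ corner-gray over 3 cells = 1462  → 24.9473
Σ rows: total corner-gray = 14827  → 253.0048 mm³

253.005


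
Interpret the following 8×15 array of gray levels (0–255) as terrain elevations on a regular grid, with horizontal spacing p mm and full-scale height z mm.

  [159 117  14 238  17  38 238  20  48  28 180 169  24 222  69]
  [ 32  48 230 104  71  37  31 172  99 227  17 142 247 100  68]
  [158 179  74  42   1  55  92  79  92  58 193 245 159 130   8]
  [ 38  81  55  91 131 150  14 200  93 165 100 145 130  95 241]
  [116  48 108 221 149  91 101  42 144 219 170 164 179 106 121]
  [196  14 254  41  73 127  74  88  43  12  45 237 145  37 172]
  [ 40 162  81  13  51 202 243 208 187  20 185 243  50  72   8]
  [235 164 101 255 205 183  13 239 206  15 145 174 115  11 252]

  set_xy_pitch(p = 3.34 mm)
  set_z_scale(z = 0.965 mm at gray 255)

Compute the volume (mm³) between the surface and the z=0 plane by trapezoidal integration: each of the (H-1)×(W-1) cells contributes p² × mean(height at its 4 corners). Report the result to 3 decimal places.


height_mm = gray/255 × 0.965; cell vol = 3.34² × mean(4 corners)
unit = 3.34² × 0.965 / (4×255) = 0.0105541 mm³ per gray-sum
row 0: Σ corner-gray over 14 cells = 6084  → 64.2110
row 1: Σ corner-gray over 14 cells = 6114  → 64.5276
row 2: Σ corner-gray over 14 cells = 6143  → 64.8337
row 3: Σ corner-gray over 14 cells = 6900  → 72.8231
row 4: Σ corner-gray over 14 cells = 6469  → 68.2743
row 5: Σ corner-gray over 14 cells = 6230  → 65.7519
row 6: Σ corner-gray over 14 cells = 7621  → 80.4326
Σ rows: total corner-gray = 45561  → 480.8541 mm³

480.854


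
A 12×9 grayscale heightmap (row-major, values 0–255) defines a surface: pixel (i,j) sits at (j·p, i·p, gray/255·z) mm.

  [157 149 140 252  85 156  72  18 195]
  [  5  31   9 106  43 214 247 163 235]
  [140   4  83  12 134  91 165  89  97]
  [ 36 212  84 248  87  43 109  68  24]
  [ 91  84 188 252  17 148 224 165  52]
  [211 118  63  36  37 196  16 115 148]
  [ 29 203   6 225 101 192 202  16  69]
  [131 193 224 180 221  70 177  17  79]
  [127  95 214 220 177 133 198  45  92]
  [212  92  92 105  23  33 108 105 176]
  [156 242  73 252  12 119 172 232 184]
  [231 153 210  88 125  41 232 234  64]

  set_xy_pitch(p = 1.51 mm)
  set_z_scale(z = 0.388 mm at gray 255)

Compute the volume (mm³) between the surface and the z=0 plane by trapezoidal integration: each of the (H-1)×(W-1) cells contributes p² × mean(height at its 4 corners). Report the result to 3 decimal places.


height_mm = gray/255 × 0.388; cell vol = 1.51² × mean(4 corners)
unit = 1.51² × 0.388 / (4×255) = 0.000867332 mm³ per gray-sum
row 0: Σ corner-gray over 8 cells = 3962  → 3.4364
row 1: Σ corner-gray over 8 cells = 3259  → 2.8266
row 2: Σ corner-gray over 8 cells = 3155  → 2.7364
row 3: Σ corner-gray over 8 cells = 4061  → 3.5222
row 4: Σ corner-gray over 8 cells = 3820  → 3.3132
row 5: Σ corner-gray over 8 cells = 3509  → 3.0435
row 6: Σ corner-gray over 8 cells = 4362  → 3.7833
row 7: Σ corner-gray over 8 cells = 4757  → 4.1259
row 8: Σ corner-gray over 8 cells = 3887  → 3.3713
row 9: Σ corner-gray over 8 cells = 4048  → 3.5110
row 10: Σ corner-gray over 8 cells = 5005  → 4.3410
Σ rows: total corner-gray = 43825  → 38.0108 mm³

38.011


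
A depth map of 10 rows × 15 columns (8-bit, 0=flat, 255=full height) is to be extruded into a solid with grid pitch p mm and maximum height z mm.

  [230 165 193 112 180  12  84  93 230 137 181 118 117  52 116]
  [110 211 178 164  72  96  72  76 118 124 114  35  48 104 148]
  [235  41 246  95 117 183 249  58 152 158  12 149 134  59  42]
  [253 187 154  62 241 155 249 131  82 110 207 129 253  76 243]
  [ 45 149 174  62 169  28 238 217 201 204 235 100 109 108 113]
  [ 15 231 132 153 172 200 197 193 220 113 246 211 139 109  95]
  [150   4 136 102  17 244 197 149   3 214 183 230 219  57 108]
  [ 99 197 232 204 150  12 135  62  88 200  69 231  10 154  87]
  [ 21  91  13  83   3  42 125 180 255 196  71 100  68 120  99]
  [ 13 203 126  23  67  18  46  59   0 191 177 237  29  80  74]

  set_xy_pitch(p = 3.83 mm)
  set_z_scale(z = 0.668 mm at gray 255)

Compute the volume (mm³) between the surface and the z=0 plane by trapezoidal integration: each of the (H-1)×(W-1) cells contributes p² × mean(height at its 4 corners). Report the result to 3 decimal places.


height_mm = gray/255 × 0.668; cell vol = 3.83² × mean(4 corners)
unit = 3.83² × 0.668 / (4×255) = 0.00960669 mm³ per gray-sum
row 0: Σ corner-gray over 14 cells = 6776  → 65.0949
row 1: Σ corner-gray over 14 cells = 6665  → 64.0286
row 2: Σ corner-gray over 14 cells = 8151  → 78.3041
row 3: Σ corner-gray over 14 cells = 8714  → 83.7127
row 4: Σ corner-gray over 14 cells = 8888  → 85.3843
row 5: Σ corner-gray over 14 cells = 8510  → 81.7529
row 6: Σ corner-gray over 14 cells = 7442  → 71.4930
row 7: Σ corner-gray over 14 cells = 6488  → 62.3282
row 8: Σ corner-gray over 14 cells = 5413  → 52.0010
Σ rows: total corner-gray = 67047  → 644.0998 mm³

644.100


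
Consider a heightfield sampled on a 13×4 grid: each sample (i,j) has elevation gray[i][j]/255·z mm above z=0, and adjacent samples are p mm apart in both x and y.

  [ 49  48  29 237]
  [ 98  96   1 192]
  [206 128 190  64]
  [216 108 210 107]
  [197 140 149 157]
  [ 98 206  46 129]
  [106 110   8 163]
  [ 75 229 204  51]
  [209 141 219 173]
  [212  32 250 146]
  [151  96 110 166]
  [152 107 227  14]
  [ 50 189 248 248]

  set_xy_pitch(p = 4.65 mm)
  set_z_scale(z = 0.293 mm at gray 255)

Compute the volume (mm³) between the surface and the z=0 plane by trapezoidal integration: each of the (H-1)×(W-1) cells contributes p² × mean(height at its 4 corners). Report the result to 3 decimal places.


123.006

height_mm = gray/255 × 0.293; cell vol = 4.65² × mean(4 corners)
unit = 4.65² × 0.293 / (4×255) = 0.00621117 mm³ per gray-sum
row 0: Σ corner-gray over 3 cells = 924  → 5.7391
row 1: Σ corner-gray over 3 cells = 1390  → 8.6335
row 2: Σ corner-gray over 3 cells = 1865  → 11.5838
row 3: Σ corner-gray over 3 cells = 1891  → 11.7453
row 4: Σ corner-gray over 3 cells = 1663  → 10.3292
row 5: Σ corner-gray over 3 cells = 1236  → 7.6770
row 6: Σ corner-gray over 3 cells = 1497  → 9.2981
row 7: Σ corner-gray over 3 cells = 2094  → 13.0062
row 8: Σ corner-gray over 3 cells = 2024  → 12.5714
row 9: Σ corner-gray over 3 cells = 1651  → 10.2546
row 10: Σ corner-gray over 3 cells = 1563  → 9.7081
row 11: Σ corner-gray over 3 cells = 2006  → 12.4596
Σ rows: total corner-gray = 19804  → 123.0060 mm³


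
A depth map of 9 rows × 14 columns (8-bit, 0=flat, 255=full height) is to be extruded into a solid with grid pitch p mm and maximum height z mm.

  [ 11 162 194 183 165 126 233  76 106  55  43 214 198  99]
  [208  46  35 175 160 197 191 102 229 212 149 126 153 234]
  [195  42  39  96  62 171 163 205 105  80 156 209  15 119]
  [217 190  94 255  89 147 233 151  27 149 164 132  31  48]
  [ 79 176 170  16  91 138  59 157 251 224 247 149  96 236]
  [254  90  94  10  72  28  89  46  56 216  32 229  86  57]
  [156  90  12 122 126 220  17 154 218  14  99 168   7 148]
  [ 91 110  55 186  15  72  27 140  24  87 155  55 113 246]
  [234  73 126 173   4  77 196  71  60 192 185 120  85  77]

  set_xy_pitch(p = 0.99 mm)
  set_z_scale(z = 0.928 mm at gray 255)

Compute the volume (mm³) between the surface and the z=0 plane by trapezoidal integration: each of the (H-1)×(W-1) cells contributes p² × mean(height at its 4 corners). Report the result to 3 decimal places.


45.283

height_mm = gray/255 × 0.928; cell vol = 0.99² × mean(4 corners)
unit = 0.99² × 0.928 / (4×255) = 0.000891699 mm³ per gray-sum
row 0: Σ corner-gray over 13 cells = 7612  → 6.7876
row 1: Σ corner-gray over 13 cells = 6992  → 6.2348
row 2: Σ corner-gray over 13 cells = 6589  → 5.8754
row 3: Σ corner-gray over 13 cells = 7452  → 6.6449
row 4: Σ corner-gray over 13 cells = 6270  → 5.5910
row 5: Σ corner-gray over 13 cells = 5205  → 4.6413
row 6: Σ corner-gray over 13 cells = 5213  → 4.6484
row 7: Σ corner-gray over 13 cells = 5450  → 4.8598
Σ rows: total corner-gray = 50783  → 45.2831 mm³


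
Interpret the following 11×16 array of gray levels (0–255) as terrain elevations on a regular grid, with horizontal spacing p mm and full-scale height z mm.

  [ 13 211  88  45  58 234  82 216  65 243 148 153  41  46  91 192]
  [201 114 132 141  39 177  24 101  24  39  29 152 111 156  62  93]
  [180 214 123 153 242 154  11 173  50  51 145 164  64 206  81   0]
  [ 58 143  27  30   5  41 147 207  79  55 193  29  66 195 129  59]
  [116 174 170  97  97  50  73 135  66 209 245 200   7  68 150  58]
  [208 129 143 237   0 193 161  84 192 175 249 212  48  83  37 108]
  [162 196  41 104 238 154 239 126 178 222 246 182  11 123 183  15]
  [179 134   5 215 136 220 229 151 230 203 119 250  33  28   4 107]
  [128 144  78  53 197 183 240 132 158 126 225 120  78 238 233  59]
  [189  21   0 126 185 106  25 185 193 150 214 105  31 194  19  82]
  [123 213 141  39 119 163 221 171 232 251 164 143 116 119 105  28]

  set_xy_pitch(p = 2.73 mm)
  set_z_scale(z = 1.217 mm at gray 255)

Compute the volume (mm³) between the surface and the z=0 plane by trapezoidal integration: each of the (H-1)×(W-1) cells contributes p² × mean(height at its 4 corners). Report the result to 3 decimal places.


681.864

height_mm = gray/255 × 1.217; cell vol = 2.73² × mean(4 corners)
unit = 2.73² × 1.217 / (4×255) = 0.00889233 mm³ per gray-sum
row 0: Σ corner-gray over 15 cells = 6543  → 58.1825
row 1: Σ corner-gray over 15 cells = 6738  → 59.9165
row 2: Σ corner-gray over 15 cells = 6651  → 59.1429
row 3: Σ corner-gray over 15 cells = 6465  → 57.4889
row 4: Σ corner-gray over 15 cells = 7858  → 69.8759
row 5: Σ corner-gray over 15 cells = 8865  → 78.8305
row 6: Σ corner-gray over 15 cells = 8863  → 78.8127
row 7: Σ corner-gray over 15 cells = 8797  → 78.2259
row 8: Σ corner-gray over 15 cells = 7976  → 70.9252
row 9: Σ corner-gray over 15 cells = 7924  → 70.4628
Σ rows: total corner-gray = 76680  → 681.8641 mm³


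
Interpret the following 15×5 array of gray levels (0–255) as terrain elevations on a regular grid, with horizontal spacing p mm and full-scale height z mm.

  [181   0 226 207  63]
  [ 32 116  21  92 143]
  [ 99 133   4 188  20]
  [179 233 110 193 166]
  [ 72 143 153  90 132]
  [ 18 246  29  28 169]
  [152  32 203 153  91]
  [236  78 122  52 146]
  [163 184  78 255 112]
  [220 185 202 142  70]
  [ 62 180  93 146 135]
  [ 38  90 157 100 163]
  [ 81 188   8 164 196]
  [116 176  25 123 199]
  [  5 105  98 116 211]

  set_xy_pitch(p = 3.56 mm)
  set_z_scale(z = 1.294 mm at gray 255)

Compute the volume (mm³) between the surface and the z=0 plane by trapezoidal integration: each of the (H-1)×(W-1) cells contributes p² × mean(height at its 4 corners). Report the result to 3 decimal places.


450.894

height_mm = gray/255 × 1.294; cell vol = 3.56² × mean(4 corners)
unit = 3.56² × 1.294 / (4×255) = 0.0160781 mm³ per gray-sum
row 0: Σ corner-gray over 4 cells = 1743  → 28.0241
row 1: Σ corner-gray over 4 cells = 1402  → 22.5415
row 2: Σ corner-gray over 4 cells = 2186  → 35.1467
row 3: Σ corner-gray over 4 cells = 2393  → 38.4748
row 4: Σ corner-gray over 4 cells = 1769  → 28.4421
row 5: Σ corner-gray over 4 cells = 1812  → 29.1335
row 6: Σ corner-gray over 4 cells = 1905  → 30.6287
row 7: Σ corner-gray over 4 cells = 2195  → 35.2914
row 8: Σ corner-gray over 4 cells = 2657  → 42.7195
row 9: Σ corner-gray over 4 cells = 2383  → 38.3141
row 10: Σ corner-gray over 4 cells = 1930  → 31.0307
row 11: Σ corner-gray over 4 cells = 1892  → 30.4197
row 12: Σ corner-gray over 4 cells = 1960  → 31.5130
row 13: Σ corner-gray over 4 cells = 1817  → 29.2139
Σ rows: total corner-gray = 28044  → 450.8936 mm³


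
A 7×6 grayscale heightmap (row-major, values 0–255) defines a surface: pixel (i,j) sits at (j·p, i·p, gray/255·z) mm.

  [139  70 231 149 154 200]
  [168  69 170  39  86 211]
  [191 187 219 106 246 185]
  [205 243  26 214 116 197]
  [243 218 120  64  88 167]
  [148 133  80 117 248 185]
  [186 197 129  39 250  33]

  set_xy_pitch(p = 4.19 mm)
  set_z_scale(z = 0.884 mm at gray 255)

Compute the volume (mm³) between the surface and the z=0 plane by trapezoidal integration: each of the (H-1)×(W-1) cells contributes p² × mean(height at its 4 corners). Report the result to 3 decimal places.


height_mm = gray/255 × 0.884; cell vol = 4.19² × mean(4 corners)
unit = 4.19² × 0.884 / (4×255) = 0.0152153 mm³ per gray-sum
row 0: Σ corner-gray over 5 cells = 2654  → 40.3814
row 1: Σ corner-gray over 5 cells = 2999  → 45.6306
row 2: Σ corner-gray over 5 cells = 3492  → 53.1318
row 3: Σ corner-gray over 5 cells = 2990  → 45.4937
row 4: Σ corner-gray over 5 cells = 2879  → 43.8048
row 5: Σ corner-gray over 5 cells = 2938  → 44.7025
Σ rows: total corner-gray = 17952  → 273.1448 mm³

273.145


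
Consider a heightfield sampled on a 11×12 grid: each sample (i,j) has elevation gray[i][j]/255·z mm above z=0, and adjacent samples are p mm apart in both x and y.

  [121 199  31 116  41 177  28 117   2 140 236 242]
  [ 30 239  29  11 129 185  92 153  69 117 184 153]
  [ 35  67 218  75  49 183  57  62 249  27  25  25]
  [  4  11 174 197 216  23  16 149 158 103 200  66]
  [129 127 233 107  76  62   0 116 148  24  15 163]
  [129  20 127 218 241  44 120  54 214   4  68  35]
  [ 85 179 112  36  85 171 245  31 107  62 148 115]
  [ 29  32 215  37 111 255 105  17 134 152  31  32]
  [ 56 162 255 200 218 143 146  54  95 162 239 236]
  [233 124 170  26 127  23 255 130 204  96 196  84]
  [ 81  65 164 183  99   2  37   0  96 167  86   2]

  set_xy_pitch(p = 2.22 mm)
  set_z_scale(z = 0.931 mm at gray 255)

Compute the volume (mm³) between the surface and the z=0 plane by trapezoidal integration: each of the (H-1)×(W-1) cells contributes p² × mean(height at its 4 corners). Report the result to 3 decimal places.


228.499

height_mm = gray/255 × 0.931; cell vol = 2.22² × mean(4 corners)
unit = 2.22² × 0.931 / (4×255) = 0.00449837 mm³ per gray-sum
row 0: Σ corner-gray over 11 cells = 5136  → 23.1036
row 1: Σ corner-gray over 11 cells = 4683  → 21.0659
row 2: Σ corner-gray over 11 cells = 4648  → 20.9084
row 3: Σ corner-gray over 11 cells = 4672  → 21.0164
row 4: Σ corner-gray over 11 cells = 4492  → 20.2067
row 5: Σ corner-gray over 11 cells = 4936  → 22.2040
row 6: Σ corner-gray over 11 cells = 4791  → 21.5517
row 7: Σ corner-gray over 11 cells = 5879  → 26.4459
row 8: Σ corner-gray over 11 cells = 6659  → 29.9547
row 9: Σ corner-gray over 11 cells = 4900  → 22.0420
Σ rows: total corner-gray = 50796  → 228.4994 mm³


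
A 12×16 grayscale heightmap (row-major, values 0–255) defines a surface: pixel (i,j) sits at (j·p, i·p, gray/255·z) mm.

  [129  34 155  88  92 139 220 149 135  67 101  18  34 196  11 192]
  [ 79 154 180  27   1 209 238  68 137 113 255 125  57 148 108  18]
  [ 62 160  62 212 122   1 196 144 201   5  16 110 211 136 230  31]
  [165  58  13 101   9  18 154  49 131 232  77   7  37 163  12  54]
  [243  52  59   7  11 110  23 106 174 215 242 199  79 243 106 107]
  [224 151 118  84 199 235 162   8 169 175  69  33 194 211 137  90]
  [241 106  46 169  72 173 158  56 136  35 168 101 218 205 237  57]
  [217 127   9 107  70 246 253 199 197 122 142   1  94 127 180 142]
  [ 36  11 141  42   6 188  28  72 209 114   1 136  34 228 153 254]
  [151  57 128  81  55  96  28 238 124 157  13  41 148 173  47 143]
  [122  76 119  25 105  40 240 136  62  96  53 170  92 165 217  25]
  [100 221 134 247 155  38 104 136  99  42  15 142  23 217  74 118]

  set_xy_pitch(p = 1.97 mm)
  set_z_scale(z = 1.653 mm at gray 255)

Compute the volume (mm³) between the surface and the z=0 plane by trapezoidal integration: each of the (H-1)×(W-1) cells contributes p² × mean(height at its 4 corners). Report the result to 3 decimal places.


484.663

height_mm = gray/255 × 1.653; cell vol = 1.97² × mean(4 corners)
unit = 1.97² × 1.653 / (4×255) = 0.00628934 mm³ per gray-sum
row 0: Σ corner-gray over 15 cells = 6936  → 43.6229
row 1: Σ corner-gray over 15 cells = 7442  → 46.8053
row 2: Σ corner-gray over 15 cells = 6046  → 38.0254
row 3: Σ corner-gray over 15 cells = 5943  → 37.3776
row 4: Σ corner-gray over 15 cells = 7806  → 49.0946
row 5: Σ corner-gray over 15 cells = 8262  → 51.9625
row 6: Σ corner-gray over 15 cells = 8165  → 51.3525
row 7: Σ corner-gray over 15 cells = 7123  → 44.7990
row 8: Σ corner-gray over 15 cells = 6082  → 38.2518
row 9: Σ corner-gray over 15 cells = 6405  → 40.2832
row 10: Σ corner-gray over 15 cells = 6851  → 43.0883
Σ rows: total corner-gray = 77061  → 484.6629 mm³


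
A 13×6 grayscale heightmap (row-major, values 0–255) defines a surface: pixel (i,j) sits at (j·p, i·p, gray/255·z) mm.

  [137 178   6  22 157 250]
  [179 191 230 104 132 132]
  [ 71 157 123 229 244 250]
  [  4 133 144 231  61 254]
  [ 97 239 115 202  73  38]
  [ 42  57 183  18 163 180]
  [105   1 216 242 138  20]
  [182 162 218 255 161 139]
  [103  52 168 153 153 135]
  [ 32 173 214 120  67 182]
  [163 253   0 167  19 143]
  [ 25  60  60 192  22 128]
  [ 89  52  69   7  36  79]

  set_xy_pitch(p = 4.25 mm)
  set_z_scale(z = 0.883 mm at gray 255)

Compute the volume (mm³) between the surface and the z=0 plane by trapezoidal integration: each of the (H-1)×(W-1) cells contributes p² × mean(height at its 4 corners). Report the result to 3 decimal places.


height_mm = gray/255 × 0.883; cell vol = 4.25² × mean(4 corners)
unit = 4.25² × 0.883 / (4×255) = 0.0156365 mm³ per gray-sum
row 0: Σ corner-gray over 5 cells = 2738  → 42.8126
row 1: Σ corner-gray over 5 cells = 3452  → 53.9771
row 2: Σ corner-gray over 5 cells = 3223  → 50.3963
row 3: Σ corner-gray over 5 cells = 2789  → 43.6101
row 4: Σ corner-gray over 5 cells = 2457  → 38.4188
row 5: Σ corner-gray over 5 cells = 2383  → 37.2617
row 6: Σ corner-gray over 5 cells = 3232  → 50.5370
row 7: Σ corner-gray over 5 cells = 3203  → 50.0836
row 8: Σ corner-gray over 5 cells = 2652  → 41.4679
row 9: Σ corner-gray over 5 cells = 2546  → 39.8104
row 10: Σ corner-gray over 5 cells = 2005  → 31.3511
row 11: Σ corner-gray over 5 cells = 1317  → 20.5932
Σ rows: total corner-gray = 31997  → 500.3198 mm³

500.320


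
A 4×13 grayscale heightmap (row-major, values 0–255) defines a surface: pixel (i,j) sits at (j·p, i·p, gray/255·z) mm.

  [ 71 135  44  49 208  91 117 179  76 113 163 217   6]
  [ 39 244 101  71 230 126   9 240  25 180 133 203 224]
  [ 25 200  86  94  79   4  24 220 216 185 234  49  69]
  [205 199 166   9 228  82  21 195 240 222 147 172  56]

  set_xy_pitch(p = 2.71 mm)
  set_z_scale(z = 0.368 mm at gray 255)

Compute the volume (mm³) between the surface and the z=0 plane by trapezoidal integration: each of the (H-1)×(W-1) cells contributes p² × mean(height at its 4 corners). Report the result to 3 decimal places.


50.370

height_mm = gray/255 × 0.368; cell vol = 2.71² × mean(4 corners)
unit = 2.71² × 0.368 / (4×255) = 0.00264964 mm³ per gray-sum
row 0: Σ corner-gray over 12 cells = 6248  → 16.5549
row 1: Σ corner-gray over 12 cells = 6263  → 16.5947
row 2: Σ corner-gray over 12 cells = 6499  → 17.2200
Σ rows: total corner-gray = 19010  → 50.3696 mm³
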